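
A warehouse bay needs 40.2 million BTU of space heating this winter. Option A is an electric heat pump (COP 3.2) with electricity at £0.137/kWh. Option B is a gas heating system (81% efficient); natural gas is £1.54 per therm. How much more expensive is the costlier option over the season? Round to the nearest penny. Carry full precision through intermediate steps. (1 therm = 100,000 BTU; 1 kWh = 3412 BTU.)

Heat load = 40.2 × 10⁶ BTU = 40,200,000 BTU
Gas: input = 40,200,000 / 0.81 = 49,629,630 BTU = 496.3 therm → 496.3 × £1.54 = £764.30
Heat pump: 40,200,000 BTU / 3412 = 11,780 kWh heat; / 3.2 = 3,682 kWh in → × £0.137 = £504.41
Difference = |£764.30 − £504.41| = £259.88

£259.88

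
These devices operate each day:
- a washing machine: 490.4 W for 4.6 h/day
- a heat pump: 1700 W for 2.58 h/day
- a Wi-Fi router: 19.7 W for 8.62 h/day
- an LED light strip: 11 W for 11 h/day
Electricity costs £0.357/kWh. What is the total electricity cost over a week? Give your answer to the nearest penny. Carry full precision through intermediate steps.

£17.32

washing machine: 490.4 W × 4.6 h × 7 d = 15,791 Wh = 15.79 kWh
heat pump: 1700 W × 2.58 h × 7 d = 30,702 Wh = 30.7 kWh
Wi-Fi router: 19.7 W × 8.62 h × 7 d = 1,189 Wh = 1.189 kWh
LED light strip: 11 W × 11 h × 7 d = 847 Wh = 0.847 kWh
Total energy = 15.79 + 30.7 + 1.189 + 0.847 = 48.53 kWh
Cost = 48.53 kWh × £0.357 = £17.32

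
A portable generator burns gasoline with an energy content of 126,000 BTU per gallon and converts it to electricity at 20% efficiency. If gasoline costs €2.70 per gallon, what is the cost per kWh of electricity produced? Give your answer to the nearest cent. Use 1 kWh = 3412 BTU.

Electrical output per gallon = 126,000 BTU × 0.20 / 3412 BTU/kWh = 7.386 kWh
Cost per kWh = €2.70 / 7.386 kWh = €0.366

€0.37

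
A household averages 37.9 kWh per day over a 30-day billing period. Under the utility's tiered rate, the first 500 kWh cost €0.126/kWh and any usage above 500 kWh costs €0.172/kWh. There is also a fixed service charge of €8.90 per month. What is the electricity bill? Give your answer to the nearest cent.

Usage = 37.9 kWh/day × 30 days = 1137 kWh
First 500 kWh × €0.126 = €63.00
Remaining 637 kWh × €0.172 = €109.56
Energy charge = €172.56; + service €8.90 = €181.46

€181.46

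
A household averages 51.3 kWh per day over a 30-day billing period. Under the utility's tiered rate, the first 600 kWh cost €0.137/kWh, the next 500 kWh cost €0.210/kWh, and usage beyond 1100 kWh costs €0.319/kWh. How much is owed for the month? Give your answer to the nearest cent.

€327.24

Usage = 51.3 kWh/day × 30 days = 1539 kWh
First 600 kWh × €0.137 = €82.20
Next 500 kWh × €0.210 = €105.00
Remaining 439 kWh × €0.319 = €140.04
Total = €327.24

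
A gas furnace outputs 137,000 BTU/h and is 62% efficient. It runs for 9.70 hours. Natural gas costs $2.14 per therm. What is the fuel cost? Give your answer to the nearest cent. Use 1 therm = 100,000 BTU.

$45.87

Heat delivered = 137,000 BTU/h × 9.70 h = 1,328,900 BTU
Gas input = 1,328,900 / 0.62 = 2,143,387 BTU
= 2,143,387 / 100,000 = 21.43 therm
Cost = 21.43 × $2.14/therm = $45.87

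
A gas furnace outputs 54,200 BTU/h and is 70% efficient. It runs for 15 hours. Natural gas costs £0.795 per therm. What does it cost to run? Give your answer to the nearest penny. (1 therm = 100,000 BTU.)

£9.23

Heat delivered = 54,200 BTU/h × 15 h = 813,000 BTU
Gas input = 813,000 / 0.70 = 1,161,429 BTU
= 1,161,429 / 100,000 = 11.61 therm
Cost = 11.61 × £0.795/therm = £9.23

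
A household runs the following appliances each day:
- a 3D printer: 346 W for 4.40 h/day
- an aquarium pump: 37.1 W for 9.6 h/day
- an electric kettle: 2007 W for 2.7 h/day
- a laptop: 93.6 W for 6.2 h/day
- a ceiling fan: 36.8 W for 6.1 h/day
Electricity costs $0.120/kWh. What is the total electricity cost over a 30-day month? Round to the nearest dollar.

3D printer: 346 W × 4.40 h × 30 d = 45,672 Wh = 45.67 kWh
aquarium pump: 37.1 W × 9.6 h × 30 d = 10,685 Wh = 10.68 kWh
electric kettle: 2007 W × 2.7 h × 30 d = 162,567 Wh = 162.6 kWh
laptop: 93.6 W × 6.2 h × 30 d = 17,410 Wh = 17.41 kWh
ceiling fan: 36.8 W × 6.1 h × 30 d = 6,734 Wh = 6.734 kWh
Total energy = 45.67 + 10.68 + 162.6 + 17.41 + 6.734 = 243.1 kWh
Cost = 243.1 kWh × $0.120 = $29.17 ≈ $29

$29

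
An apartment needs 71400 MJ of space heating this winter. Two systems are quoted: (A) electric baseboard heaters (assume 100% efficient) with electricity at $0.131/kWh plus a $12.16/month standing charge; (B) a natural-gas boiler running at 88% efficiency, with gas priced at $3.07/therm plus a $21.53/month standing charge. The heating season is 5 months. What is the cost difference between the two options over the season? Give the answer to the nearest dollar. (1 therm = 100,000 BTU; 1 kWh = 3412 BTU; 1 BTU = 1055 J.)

$191

Heat load = 71400 MJ = 71,400,000,000 J / 1055 = 67,677,725 BTU
Gas: input = 67,677,725 / 0.880 = 76,906,506 BTU = 769.1 therm → 769.1 × $3.07 = $2,361.03; + 5 × $21.53 standing = $2,468.68
Electric: 67,677,725 BTU / 3412 = 19,840 kWh → × $0.131 = $2,598.41; + 5 × $12.16 standing = $2,659.21
Difference = |$2,468.68 − $2,659.21| = $190.53 ≈ $191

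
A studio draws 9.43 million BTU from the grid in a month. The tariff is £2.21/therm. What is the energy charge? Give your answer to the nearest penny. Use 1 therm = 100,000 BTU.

9.43 million BTU × (10 therm/million BTU) = 94.3 therm
Cost = 94.3 therm × £2.21/therm = £208.40

£208.40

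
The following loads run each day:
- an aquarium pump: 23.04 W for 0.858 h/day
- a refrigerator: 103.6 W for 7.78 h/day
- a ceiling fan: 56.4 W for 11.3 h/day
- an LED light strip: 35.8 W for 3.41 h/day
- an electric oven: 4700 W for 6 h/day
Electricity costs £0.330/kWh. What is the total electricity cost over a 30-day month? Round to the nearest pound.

£295

aquarium pump: 23.04 W × 0.858 h × 30 d = 593 Wh = 0.593 kWh
refrigerator: 103.6 W × 7.78 h × 30 d = 24,180 Wh = 24.18 kWh
ceiling fan: 56.4 W × 11.3 h × 30 d = 19,120 Wh = 19.12 kWh
LED light strip: 35.8 W × 3.41 h × 30 d = 3,662 Wh = 3.662 kWh
electric oven: 4700 W × 6 h × 30 d = 846,000 Wh = 846 kWh
Total energy = 0.593 + 24.18 + 19.12 + 3.662 + 846 = 893.6 kWh
Cost = 893.6 kWh × £0.330 = £294.87 ≈ £295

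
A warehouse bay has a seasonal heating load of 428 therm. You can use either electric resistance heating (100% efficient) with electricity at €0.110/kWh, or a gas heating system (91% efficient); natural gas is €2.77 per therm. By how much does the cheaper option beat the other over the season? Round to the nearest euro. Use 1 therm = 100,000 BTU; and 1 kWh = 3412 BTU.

Heat load = 428 therm × 100,000 = 42,800,000 BTU
Gas: input = 42,800,000 / 0.91 = 47,032,967 BTU = 470.3 therm → 470.3 × €2.77 = €1,302.81
Electric: 42,800,000 BTU / 3412 = 12,540 kWh → × €0.110 = €1,379.84
Difference = |€1,302.81 − €1,379.84| = €77.02 ≈ €77

€77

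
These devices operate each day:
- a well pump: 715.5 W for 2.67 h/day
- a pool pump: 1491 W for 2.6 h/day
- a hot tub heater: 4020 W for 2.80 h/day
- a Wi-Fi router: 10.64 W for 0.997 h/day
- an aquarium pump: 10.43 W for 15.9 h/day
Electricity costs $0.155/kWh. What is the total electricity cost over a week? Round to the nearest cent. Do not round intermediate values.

$18.68

well pump: 715.5 W × 2.67 h × 7 d = 13,373 Wh = 13.37 kWh
pool pump: 1491 W × 2.6 h × 7 d = 27,136 Wh = 27.14 kWh
hot tub heater: 4020 W × 2.80 h × 7 d = 78,792 Wh = 78.79 kWh
Wi-Fi router: 10.64 W × 0.997 h × 7 d = 74 Wh = 0.07426 kWh
aquarium pump: 10.43 W × 15.9 h × 7 d = 1,161 Wh = 1.161 kWh
Total energy = 13.37 + 27.14 + 78.79 + 0.07426 + 1.161 = 120.5 kWh
Cost = 120.5 kWh × $0.155 = $18.68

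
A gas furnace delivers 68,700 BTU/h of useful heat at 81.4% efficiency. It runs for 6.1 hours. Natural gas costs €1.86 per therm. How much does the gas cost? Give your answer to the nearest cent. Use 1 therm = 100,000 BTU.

Heat delivered = 68,700 BTU/h × 6.1 h = 419,070 BTU
Gas input = 419,070 / 0.814 = 514,828 BTU
= 514,828 / 100,000 = 5.148 therm
Cost = 5.148 × €1.86/therm = €9.58

€9.58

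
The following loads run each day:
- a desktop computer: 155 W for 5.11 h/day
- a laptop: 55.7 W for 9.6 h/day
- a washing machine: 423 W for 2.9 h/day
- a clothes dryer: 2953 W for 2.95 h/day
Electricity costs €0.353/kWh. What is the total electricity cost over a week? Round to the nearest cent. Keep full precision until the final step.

desktop computer: 155 W × 5.11 h × 7 d = 5,544 Wh = 5.544 kWh
laptop: 55.7 W × 9.6 h × 7 d = 3,743 Wh = 3.743 kWh
washing machine: 423 W × 2.9 h × 7 d = 8,587 Wh = 8.587 kWh
clothes dryer: 2953 W × 2.95 h × 7 d = 60,979 Wh = 60.98 kWh
Total energy = 5.544 + 3.743 + 8.587 + 60.98 = 78.85 kWh
Cost = 78.85 kWh × €0.353 = €27.84

€27.84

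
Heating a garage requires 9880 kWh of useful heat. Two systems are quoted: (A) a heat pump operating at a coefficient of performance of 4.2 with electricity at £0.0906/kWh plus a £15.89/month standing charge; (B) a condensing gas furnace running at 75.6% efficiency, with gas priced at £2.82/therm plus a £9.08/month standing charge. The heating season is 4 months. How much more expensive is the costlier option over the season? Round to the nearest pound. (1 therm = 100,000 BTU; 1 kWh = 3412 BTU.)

Heat load = 9880 kWh × 3412 = 33,710,560 BTU
Gas: input = 33,710,560 / 0.756 = 44,590,688 BTU = 445.9 therm → 445.9 × £2.82 = £1,257.46; + 4 × £9.08 standing = £1,293.78
Heat pump: 33,710,560 BTU / 3412 = 9,880 kWh heat; / 4.2 = 2,352 kWh in → × £0.0906 = £213.13; + 4 × £15.89 standing = £276.69
Difference = |£1,293.78 − £276.69| = £1,017.09 ≈ £1017

£1017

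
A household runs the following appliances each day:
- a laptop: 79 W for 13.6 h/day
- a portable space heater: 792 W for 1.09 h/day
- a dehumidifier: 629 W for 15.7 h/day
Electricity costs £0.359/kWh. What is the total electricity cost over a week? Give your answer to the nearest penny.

£29.69

laptop: 79 W × 13.6 h × 7 d = 7,521 Wh = 7.521 kWh
portable space heater: 792 W × 1.09 h × 7 d = 6,043 Wh = 6.043 kWh
dehumidifier: 629 W × 15.7 h × 7 d = 69,127 Wh = 69.13 kWh
Total energy = 7.521 + 6.043 + 69.13 = 82.69 kWh
Cost = 82.69 kWh × £0.359 = £29.69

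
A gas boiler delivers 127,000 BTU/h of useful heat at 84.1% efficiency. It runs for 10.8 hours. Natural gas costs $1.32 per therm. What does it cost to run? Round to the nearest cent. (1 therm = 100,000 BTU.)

Heat delivered = 127,000 BTU/h × 10.8 h = 1,371,600 BTU
Gas input = 1,371,600 / 0.841 = 1,630,916 BTU
= 1,630,916 / 100,000 = 16.31 therm
Cost = 16.31 × $1.32/therm = $21.53

$21.53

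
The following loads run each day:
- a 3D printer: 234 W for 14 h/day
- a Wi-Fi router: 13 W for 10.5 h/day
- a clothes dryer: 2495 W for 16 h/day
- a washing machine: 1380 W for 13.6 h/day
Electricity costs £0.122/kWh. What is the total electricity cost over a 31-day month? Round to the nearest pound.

£235

3D printer: 234 W × 14 h × 31 d = 101,556 Wh = 101.6 kWh
Wi-Fi router: 13 W × 10.5 h × 31 d = 4,232 Wh = 4.231 kWh
clothes dryer: 2495 W × 16 h × 31 d = 1,237,520 Wh = 1,238 kWh
washing machine: 1380 W × 13.6 h × 31 d = 581,808 Wh = 581.8 kWh
Total energy = 101.6 + 4.231 + 1,238 + 581.8 = 1,925 kWh
Cost = 1,925 kWh × £0.122 = £234.86 ≈ £235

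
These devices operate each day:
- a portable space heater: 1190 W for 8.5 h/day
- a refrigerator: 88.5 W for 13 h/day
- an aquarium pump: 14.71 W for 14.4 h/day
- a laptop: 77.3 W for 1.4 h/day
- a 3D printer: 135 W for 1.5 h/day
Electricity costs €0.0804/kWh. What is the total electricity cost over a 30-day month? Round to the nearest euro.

€28

portable space heater: 1190 W × 8.5 h × 30 d = 303,450 Wh = 303.4 kWh
refrigerator: 88.5 W × 13 h × 30 d = 34,515 Wh = 34.52 kWh
aquarium pump: 14.71 W × 14.4 h × 30 d = 6,355 Wh = 6.355 kWh
laptop: 77.3 W × 1.4 h × 30 d = 3,247 Wh = 3.247 kWh
3D printer: 135 W × 1.5 h × 30 d = 6,075 Wh = 6.075 kWh
Total energy = 303.4 + 34.52 + 6.355 + 3.247 + 6.075 = 353.6 kWh
Cost = 353.6 kWh × €0.0804 = €28.43 ≈ €28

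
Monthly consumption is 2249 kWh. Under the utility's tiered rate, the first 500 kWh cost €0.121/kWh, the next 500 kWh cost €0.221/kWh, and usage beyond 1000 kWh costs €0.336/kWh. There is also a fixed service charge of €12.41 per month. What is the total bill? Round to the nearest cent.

€603.07

First 500 kWh × €0.121 = €60.50
Next 500 kWh × €0.221 = €110.50
Remaining 1249 kWh × €0.336 = €419.66
Energy charge = €590.66; + service €12.41 = €603.07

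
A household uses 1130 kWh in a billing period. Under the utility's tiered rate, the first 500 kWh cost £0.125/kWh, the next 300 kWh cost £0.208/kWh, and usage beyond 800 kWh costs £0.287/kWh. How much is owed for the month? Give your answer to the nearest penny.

First 500 kWh × £0.125 = £62.50
Next 300 kWh × £0.208 = £62.40
Remaining 330 kWh × £0.287 = £94.71
Total = £219.61

£219.61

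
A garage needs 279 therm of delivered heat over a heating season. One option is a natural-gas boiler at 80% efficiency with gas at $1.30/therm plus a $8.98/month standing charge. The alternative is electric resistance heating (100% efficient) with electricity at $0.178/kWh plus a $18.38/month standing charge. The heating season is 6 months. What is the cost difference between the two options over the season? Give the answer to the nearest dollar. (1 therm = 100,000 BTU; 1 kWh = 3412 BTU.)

$1059

Heat load = 279 therm × 100,000 = 27,900,000 BTU
Gas: input = 27,900,000 / 0.80 = 34,875,000 BTU = 348.8 therm → 348.8 × $1.30 = $453.38; + 6 × $8.98 standing = $507.25
Electric: 27,900,000 BTU / 3412 = 8,177 kWh → × $0.178 = $1,455.51; + 6 × $18.38 standing = $1,565.79
Difference = |$507.25 − $1,565.79| = $1,058.53 ≈ $1059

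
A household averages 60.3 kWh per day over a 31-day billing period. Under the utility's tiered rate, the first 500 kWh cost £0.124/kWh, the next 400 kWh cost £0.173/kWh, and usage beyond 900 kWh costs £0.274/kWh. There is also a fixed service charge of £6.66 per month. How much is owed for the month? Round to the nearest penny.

£403.45

Usage = 60.3 kWh/day × 31 days = 1869.3 kWh
First 500 kWh × £0.124 = £62.00
Next 400 kWh × £0.173 = £69.20
Remaining 969.3 kWh × £0.274 = £265.59
Energy charge = £396.79; + service £6.66 = £403.45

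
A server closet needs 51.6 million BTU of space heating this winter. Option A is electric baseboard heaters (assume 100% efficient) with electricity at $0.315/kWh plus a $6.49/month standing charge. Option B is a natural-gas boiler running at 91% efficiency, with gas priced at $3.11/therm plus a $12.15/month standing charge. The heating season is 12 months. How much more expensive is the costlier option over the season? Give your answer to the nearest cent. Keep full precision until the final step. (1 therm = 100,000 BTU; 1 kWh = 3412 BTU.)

$2932.38

Heat load = 51.6 × 10⁶ BTU = 51,600,000 BTU
Gas: input = 51,600,000 / 0.91 = 56,703,297 BTU = 567 therm → 567 × $3.11 = $1,763.47; + 12 × $12.15 standing = $1,909.27
Electric: 51,600,000 BTU / 3412 = 15,120 kWh → × $0.315 = $4,763.77; + 12 × $6.49 standing = $4,841.65
Difference = |$1,909.27 − $4,841.65| = $2,932.38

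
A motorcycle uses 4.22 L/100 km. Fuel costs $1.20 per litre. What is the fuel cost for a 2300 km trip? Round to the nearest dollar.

Fuel = 4.22 L/100 km × 2300 km / 100 = 97.06 L
Cost = 97.06 L × $1.20/L = $116.47 ≈ $116

$116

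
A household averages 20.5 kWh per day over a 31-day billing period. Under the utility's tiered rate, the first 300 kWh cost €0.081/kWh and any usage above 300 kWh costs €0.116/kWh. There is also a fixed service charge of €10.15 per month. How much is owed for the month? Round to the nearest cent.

€73.37

Usage = 20.5 kWh/day × 31 days = 635.5 kWh
First 300 kWh × €0.081 = €24.30
Remaining 335.5 kWh × €0.116 = €38.92
Energy charge = €63.22; + service €10.15 = €73.37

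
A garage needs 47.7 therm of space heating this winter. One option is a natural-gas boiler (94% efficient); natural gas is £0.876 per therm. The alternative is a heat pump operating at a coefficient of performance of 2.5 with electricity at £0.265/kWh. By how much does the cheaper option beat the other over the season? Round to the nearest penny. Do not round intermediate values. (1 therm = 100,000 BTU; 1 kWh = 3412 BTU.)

£103.74

Heat load = 47.7 therm × 100,000 = 4,770,000 BTU
Gas: input = 4,770,000 / 0.940 = 5,074,468 BTU = 50.74 therm → 50.74 × £0.876 = £44.45
Heat pump: 4,770,000 BTU / 3412 = 1,398 kWh heat; / 2.5 = 559.2 kWh in → × £0.265 = £148.19
Difference = |£44.45 − £148.19| = £103.74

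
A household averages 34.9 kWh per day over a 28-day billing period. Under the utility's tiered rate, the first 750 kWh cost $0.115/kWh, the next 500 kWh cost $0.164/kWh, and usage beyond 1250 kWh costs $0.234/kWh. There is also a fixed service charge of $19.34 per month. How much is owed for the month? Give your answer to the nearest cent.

$142.85

Usage = 34.9 kWh/day × 28 days = 977.2 kWh
First 750 kWh × $0.115 = $86.25
Next 227.2 kWh × $0.164 = $37.26
Remaining tier: 0 kWh (not reached)
Energy charge = $123.51; + service $19.34 = $142.85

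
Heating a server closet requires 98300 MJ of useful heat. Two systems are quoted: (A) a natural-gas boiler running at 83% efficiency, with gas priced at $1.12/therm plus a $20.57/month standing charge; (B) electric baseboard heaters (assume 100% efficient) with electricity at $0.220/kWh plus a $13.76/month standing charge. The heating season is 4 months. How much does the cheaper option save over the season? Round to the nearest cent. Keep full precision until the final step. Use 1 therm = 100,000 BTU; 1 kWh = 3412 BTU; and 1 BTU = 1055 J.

$4723.24

Heat load = 98300 MJ = 98,300,000,000 J / 1055 = 93,175,355 BTU
Gas: input = 93,175,355 / 0.83 = 112,259,464 BTU = 1,123 therm → 1,123 × $1.12 = $1,257.31; + 4 × $20.57 standing = $1,339.59
Electric: 93,175,355 BTU / 3412 = 27,310 kWh → × $0.220 = $6,007.79; + 4 × $13.76 standing = $6,062.83
Difference = |$1,339.59 − $6,062.83| = $4,723.24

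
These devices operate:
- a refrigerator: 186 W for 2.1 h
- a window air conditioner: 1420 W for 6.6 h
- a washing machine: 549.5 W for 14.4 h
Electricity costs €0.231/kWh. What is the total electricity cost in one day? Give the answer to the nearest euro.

€4

refrigerator: 186 W × 2.1 h = 391 Wh = 0.3906 kWh
window air conditioner: 1420 W × 6.6 h = 9,372 Wh = 9.372 kWh
washing machine: 549.5 W × 14.4 h = 7,913 Wh = 7.913 kWh
Total energy = 0.3906 + 9.372 + 7.913 = 17.68 kWh
Cost = 17.68 kWh × €0.231 = €4.08 ≈ €4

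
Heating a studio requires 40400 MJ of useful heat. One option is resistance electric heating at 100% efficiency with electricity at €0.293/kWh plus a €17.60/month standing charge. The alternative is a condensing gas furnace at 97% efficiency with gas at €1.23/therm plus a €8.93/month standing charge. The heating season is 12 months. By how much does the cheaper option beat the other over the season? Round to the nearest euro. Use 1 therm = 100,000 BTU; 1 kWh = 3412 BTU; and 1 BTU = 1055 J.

Heat load = 40400 MJ = 40,400,000,000 J / 1055 = 38,293,839 BTU
Gas: input = 38,293,839 / 0.97 = 39,478,184 BTU = 394.8 therm → 394.8 × €1.23 = €485.58; + 12 × €8.93 standing = €592.74
Electric: 38,293,839 BTU / 3412 = 11,220 kWh → × €0.293 = €3,288.42; + 12 × €17.60 standing = €3,499.62
Difference = |€592.74 − €3,499.62| = €2,906.88 ≈ €2907

€2907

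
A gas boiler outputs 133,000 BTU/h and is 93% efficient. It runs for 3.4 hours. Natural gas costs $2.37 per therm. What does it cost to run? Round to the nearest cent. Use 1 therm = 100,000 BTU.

Heat delivered = 133,000 BTU/h × 3.4 h = 452,200 BTU
Gas input = 452,200 / 0.93 = 486,237 BTU
= 486,237 / 100,000 = 4.862 therm
Cost = 4.862 × $2.37/therm = $11.52

$11.52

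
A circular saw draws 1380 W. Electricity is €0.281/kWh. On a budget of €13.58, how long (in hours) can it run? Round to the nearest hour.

Energy budget = €13.58 / €0.281 per kWh = 48.33 kWh = 48,327 Wh
Runtime = 48,327 Wh / 1380 W = 35.02 h

35 h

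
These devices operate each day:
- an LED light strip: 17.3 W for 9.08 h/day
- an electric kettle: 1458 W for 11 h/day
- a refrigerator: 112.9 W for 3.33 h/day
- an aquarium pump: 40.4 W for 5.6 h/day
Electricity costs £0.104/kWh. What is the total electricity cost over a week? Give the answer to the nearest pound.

£12

LED light strip: 17.3 W × 9.08 h × 7 d = 1,100 Wh = 1.1 kWh
electric kettle: 1458 W × 11 h × 7 d = 112,266 Wh = 112.3 kWh
refrigerator: 112.9 W × 3.33 h × 7 d = 2,632 Wh = 2.632 kWh
aquarium pump: 40.4 W × 5.6 h × 7 d = 1,584 Wh = 1.584 kWh
Total energy = 1.1 + 112.3 + 2.632 + 1.584 = 117.6 kWh
Cost = 117.6 kWh × £0.104 = £12.23 ≈ £12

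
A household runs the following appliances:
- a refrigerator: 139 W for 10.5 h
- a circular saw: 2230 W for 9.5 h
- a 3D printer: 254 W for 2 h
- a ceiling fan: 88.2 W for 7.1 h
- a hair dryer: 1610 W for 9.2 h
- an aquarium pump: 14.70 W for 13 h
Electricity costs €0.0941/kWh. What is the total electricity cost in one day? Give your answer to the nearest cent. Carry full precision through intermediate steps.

€3.65

refrigerator: 139 W × 10.5 h = 1,460 Wh = 1.46 kWh
circular saw: 2230 W × 9.5 h = 21,185 Wh = 21.18 kWh
3D printer: 254 W × 2 h = 508 Wh = 0.508 kWh
ceiling fan: 88.2 W × 7.1 h = 626 Wh = 0.6262 kWh
hair dryer: 1610 W × 9.2 h = 14,812 Wh = 14.81 kWh
aquarium pump: 14.70 W × 13 h = 191 Wh = 0.1911 kWh
Total energy = 1.46 + 21.18 + 0.508 + 0.6262 + 14.81 + 0.1911 = 38.78 kWh
Cost = 38.78 kWh × €0.0941 = €3.65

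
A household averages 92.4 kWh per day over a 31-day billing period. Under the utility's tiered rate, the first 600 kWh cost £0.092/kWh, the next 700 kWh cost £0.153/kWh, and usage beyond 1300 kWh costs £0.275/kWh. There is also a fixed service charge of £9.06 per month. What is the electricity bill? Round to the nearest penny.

£601.57

Usage = 92.4 kWh/day × 31 days = 2864.4 kWh
First 600 kWh × £0.092 = £55.20
Next 700 kWh × £0.153 = £107.10
Remaining 1564.4 kWh × £0.275 = £430.21
Energy charge = £592.51; + service £9.06 = £601.57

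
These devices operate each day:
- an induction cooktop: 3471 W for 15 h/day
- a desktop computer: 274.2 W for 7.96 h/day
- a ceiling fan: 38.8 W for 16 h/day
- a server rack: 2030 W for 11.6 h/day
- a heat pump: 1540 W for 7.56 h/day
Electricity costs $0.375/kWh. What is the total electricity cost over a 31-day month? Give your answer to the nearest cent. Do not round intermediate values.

induction cooktop: 3471 W × 15 h × 31 d = 1,614,015 Wh = 1,614 kWh
desktop computer: 274.2 W × 7.96 h × 31 d = 67,662 Wh = 67.66 kWh
ceiling fan: 38.8 W × 16 h × 31 d = 19,245 Wh = 19.24 kWh
server rack: 2030 W × 11.6 h × 31 d = 729,988 Wh = 730 kWh
heat pump: 1540 W × 7.56 h × 31 d = 360,914 Wh = 360.9 kWh
Total energy = 1,614 + 67.66 + 19.24 + 730 + 360.9 = 2,792 kWh
Cost = 2,792 kWh × $0.375 = $1,046.93

$1046.93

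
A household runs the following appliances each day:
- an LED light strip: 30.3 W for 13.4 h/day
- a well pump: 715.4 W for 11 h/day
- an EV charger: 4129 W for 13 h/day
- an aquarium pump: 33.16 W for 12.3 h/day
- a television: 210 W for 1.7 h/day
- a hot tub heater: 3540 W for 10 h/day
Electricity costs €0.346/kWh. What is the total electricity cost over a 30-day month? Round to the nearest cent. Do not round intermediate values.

LED light strip: 30.3 W × 13.4 h × 30 d = 12,181 Wh = 12.18 kWh
well pump: 715.4 W × 11 h × 30 d = 236,082 Wh = 236.1 kWh
EV charger: 4129 W × 13 h × 30 d = 1,610,310 Wh = 1,610 kWh
aquarium pump: 33.16 W × 12.3 h × 30 d = 12,236 Wh = 12.24 kWh
television: 210 W × 1.7 h × 30 d = 10,710 Wh = 10.71 kWh
hot tub heater: 3540 W × 10 h × 30 d = 1,062,000 Wh = 1,062 kWh
Total energy = 12.18 + 236.1 + 1,610 + 12.24 + 10.71 + 1,062 = 2,944 kWh
Cost = 2,944 kWh × €0.346 = €1,018.46

€1018.46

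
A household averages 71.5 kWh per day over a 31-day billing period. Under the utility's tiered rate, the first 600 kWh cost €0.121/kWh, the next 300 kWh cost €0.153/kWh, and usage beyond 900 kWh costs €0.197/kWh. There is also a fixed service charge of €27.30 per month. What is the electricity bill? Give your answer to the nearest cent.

Usage = 71.5 kWh/day × 31 days = 2216.5 kWh
First 600 kWh × €0.121 = €72.60
Next 300 kWh × €0.153 = €45.90
Remaining 1316.5 kWh × €0.197 = €259.35
Energy charge = €377.85; + service €27.30 = €405.15

€405.15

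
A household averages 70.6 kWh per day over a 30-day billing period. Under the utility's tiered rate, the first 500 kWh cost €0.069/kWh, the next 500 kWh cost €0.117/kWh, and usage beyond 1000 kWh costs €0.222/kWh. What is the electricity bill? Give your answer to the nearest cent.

€341.20

Usage = 70.6 kWh/day × 30 days = 2118 kWh
First 500 kWh × €0.069 = €34.50
Next 500 kWh × €0.117 = €58.50
Remaining 1118 kWh × €0.222 = €248.20
Total = €341.20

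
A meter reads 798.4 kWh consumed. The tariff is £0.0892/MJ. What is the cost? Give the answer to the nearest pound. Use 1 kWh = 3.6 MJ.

798.4 kWh × (3.6 MJ/kWh) = 2,874 MJ
Cost = 2,874 MJ × £0.0892/MJ = £256.38 ≈ £256

£256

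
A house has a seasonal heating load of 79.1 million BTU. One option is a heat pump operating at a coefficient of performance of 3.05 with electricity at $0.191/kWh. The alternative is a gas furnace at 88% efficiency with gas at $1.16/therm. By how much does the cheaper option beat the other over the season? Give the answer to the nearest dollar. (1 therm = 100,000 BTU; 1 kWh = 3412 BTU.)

Heat load = 79.1 × 10⁶ BTU = 79,100,000 BTU
Gas: input = 79,100,000 / 0.880 = 89,886,364 BTU = 898.9 therm → 898.9 × $1.16 = $1,042.68
Heat pump: 79,100,000 BTU / 3412 = 23,180 kWh heat; / 3.05 = 7,601 kWh in → × $0.191 = $1,451.78
Difference = |$1,042.68 − $1,451.78| = $409.10 ≈ $409

$409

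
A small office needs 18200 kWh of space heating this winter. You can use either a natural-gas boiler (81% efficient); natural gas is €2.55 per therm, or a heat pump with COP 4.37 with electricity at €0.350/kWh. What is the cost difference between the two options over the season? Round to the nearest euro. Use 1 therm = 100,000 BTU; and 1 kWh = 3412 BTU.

Heat load = 18200 kWh × 3412 = 62,098,400 BTU
Gas: input = 62,098,400 / 0.81 = 76,664,691 BTU = 766.6 therm → 766.6 × €2.55 = €1,954.95
Heat pump: 62,098,400 BTU / 3412 = 18,200 kWh heat; / 4.37 = 4,165 kWh in → × €0.350 = €1,457.67
Difference = |€1,954.95 − €1,457.67| = €497.28 ≈ €497

€497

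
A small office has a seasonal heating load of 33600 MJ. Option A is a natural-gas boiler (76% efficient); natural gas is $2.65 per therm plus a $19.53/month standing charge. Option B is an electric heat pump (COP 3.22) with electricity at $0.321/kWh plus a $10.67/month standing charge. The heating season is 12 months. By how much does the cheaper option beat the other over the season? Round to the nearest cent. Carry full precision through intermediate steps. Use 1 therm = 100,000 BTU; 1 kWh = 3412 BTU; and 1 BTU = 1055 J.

Heat load = 33600 MJ = 33,600,000,000 J / 1055 = 31,848,341 BTU
Gas: input = 31,848,341 / 0.76 = 41,905,712 BTU = 419.1 therm → 419.1 × $2.65 = $1,110.50; + 12 × $19.53 standing = $1,344.86
Heat pump: 31,848,341 BTU / 3412 = 9,334 kWh heat; / 3.22 = 2,899 kWh in → × $0.321 = $930.52; + 12 × $10.67 standing = $1,058.56
Difference = |$1,344.86 − $1,058.56| = $286.30

$286.30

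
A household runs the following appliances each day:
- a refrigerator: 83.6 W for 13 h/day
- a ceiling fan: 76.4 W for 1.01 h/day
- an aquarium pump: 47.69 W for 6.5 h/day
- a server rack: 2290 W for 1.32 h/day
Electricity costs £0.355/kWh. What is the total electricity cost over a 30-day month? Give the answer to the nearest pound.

refrigerator: 83.6 W × 13 h × 30 d = 32,604 Wh = 32.6 kWh
ceiling fan: 76.4 W × 1.01 h × 30 d = 2,315 Wh = 2.315 kWh
aquarium pump: 47.69 W × 6.5 h × 30 d = 9,300 Wh = 9.3 kWh
server rack: 2290 W × 1.32 h × 30 d = 90,684 Wh = 90.68 kWh
Total energy = 32.6 + 2.315 + 9.3 + 90.68 = 134.9 kWh
Cost = 134.9 kWh × £0.355 = £47.89 ≈ £48

£48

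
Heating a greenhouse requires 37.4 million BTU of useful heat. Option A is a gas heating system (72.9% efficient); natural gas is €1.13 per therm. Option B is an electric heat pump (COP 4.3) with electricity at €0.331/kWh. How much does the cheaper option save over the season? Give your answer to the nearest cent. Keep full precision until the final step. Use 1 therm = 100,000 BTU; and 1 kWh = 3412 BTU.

Heat load = 37.4 × 10⁶ BTU = 37,400,000 BTU
Gas: input = 37,400,000 / 0.729 = 51,303,155 BTU = 513 therm → 513 × €1.13 = €579.73
Heat pump: 37,400,000 BTU / 3412 = 10,960 kWh heat; / 4.3 = 2,549 kWh in → × €0.331 = €843.77
Difference = |€579.73 − €843.77| = €264.04

€264.04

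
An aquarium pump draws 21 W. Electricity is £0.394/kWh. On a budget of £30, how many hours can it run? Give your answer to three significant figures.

Energy budget = £30 / £0.394 per kWh = 76.14 kWh = 76,142 Wh
Runtime = 76,142 Wh / 21 W = 3,626 h

3630 h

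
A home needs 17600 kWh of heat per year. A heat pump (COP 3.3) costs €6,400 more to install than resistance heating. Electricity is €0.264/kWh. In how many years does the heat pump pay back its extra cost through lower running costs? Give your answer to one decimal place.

Resistance: 17600 kWh × €0.264 = €4,646.40/yr
Heat pump: 17600 / 3.3 = 5333 kWh in → × €0.264 = €1,408.00/yr
Annual savings = €3,238.40
Payback = €6,400 / €3,238.40 = 1.98 years

2.0 years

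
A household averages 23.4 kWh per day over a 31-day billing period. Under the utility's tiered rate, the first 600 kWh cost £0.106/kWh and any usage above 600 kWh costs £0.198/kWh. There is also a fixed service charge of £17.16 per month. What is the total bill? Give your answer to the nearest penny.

Usage = 23.4 kWh/day × 31 days = 725.4 kWh
First 600 kWh × £0.106 = £63.60
Remaining 125.4 kWh × £0.198 = £24.83
Energy charge = £88.43; + service £17.16 = £105.59

£105.59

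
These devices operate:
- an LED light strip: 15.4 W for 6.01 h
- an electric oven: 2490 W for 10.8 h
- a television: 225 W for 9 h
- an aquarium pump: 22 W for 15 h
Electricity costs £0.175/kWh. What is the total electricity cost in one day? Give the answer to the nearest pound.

LED light strip: 15.4 W × 6.01 h = 93 Wh = 0.09255 kWh
electric oven: 2490 W × 10.8 h = 26,892 Wh = 26.89 kWh
television: 225 W × 9 h = 2,025 Wh = 2.025 kWh
aquarium pump: 22 W × 15 h = 330 Wh = 0.33 kWh
Total energy = 0.09255 + 26.89 + 2.025 + 0.33 = 29.34 kWh
Cost = 29.34 kWh × £0.175 = £5.13 ≈ £5

£5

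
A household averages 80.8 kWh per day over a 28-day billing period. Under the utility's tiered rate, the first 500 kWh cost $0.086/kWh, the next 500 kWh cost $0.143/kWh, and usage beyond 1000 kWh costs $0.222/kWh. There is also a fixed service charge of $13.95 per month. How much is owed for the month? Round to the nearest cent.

$408.70

Usage = 80.8 kWh/day × 28 days = 2262.4 kWh
First 500 kWh × $0.086 = $43.00
Next 500 kWh × $0.143 = $71.50
Remaining 1262.4 kWh × $0.222 = $280.25
Energy charge = $394.75; + service $13.95 = $408.70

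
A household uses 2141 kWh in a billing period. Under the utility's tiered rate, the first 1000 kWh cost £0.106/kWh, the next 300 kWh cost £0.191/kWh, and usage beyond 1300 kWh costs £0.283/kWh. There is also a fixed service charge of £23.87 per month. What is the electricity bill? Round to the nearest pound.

First 1000 kWh × £0.106 = £106.00
Next 300 kWh × £0.191 = £57.30
Remaining 841 kWh × £0.283 = £238.00
Energy charge = £401.30; + service £23.87 = £425.17 ≈ £425

£425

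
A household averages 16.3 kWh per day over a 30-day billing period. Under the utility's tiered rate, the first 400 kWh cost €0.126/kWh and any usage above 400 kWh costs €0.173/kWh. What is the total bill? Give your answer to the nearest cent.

€65.80

Usage = 16.3 kWh/day × 30 days = 489 kWh
First 400 kWh × €0.126 = €50.40
Remaining 89 kWh × €0.173 = €15.40
Total = €65.80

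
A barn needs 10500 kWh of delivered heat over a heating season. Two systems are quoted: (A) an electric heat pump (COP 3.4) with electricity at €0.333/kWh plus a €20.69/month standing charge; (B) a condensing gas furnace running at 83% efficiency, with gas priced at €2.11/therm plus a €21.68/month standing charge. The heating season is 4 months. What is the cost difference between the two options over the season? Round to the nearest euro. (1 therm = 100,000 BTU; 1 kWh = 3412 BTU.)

€114

Heat load = 10500 kWh × 3412 = 35,826,000 BTU
Gas: input = 35,826,000 / 0.83 = 43,163,855 BTU = 431.6 therm → 431.6 × €2.11 = €910.76; + 4 × €21.68 standing = €997.48
Heat pump: 35,826,000 BTU / 3412 = 10,500 kWh heat; / 3.4 = 3,088 kWh in → × €0.333 = €1,028.38; + 4 × €20.69 standing = €1,111.14
Difference = |€997.48 − €1,111.14| = €113.67 ≈ €114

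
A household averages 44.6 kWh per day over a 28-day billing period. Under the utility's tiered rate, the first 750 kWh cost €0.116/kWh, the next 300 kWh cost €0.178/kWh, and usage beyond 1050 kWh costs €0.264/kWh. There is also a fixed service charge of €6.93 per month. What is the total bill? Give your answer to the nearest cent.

€199.81

Usage = 44.6 kWh/day × 28 days = 1248.8 kWh
First 750 kWh × €0.116 = €87.00
Next 300 kWh × €0.178 = €53.40
Remaining 198.8 kWh × €0.264 = €52.48
Energy charge = €192.88; + service €6.93 = €199.81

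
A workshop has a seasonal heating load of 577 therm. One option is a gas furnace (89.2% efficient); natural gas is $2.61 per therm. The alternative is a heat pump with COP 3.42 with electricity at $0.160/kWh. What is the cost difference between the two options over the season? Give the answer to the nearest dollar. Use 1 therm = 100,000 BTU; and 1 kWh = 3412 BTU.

Heat load = 577 therm × 100,000 = 57,700,000 BTU
Gas: input = 57,700,000 / 0.892 = 64,686,099 BTU = 646.9 therm → 646.9 × $2.61 = $1,688.31
Heat pump: 57,700,000 BTU / 3412 = 16,910 kWh heat; / 3.42 = 4,945 kWh in → × $0.160 = $791.15
Difference = |$1,688.31 − $791.15| = $897.15 ≈ $897

$897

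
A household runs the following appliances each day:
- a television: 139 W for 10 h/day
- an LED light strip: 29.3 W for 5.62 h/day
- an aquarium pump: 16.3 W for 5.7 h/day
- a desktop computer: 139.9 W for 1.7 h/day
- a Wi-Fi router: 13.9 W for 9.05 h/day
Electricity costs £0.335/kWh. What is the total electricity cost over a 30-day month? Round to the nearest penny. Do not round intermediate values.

television: 139 W × 10 h × 30 d = 41,700 Wh = 41.7 kWh
LED light strip: 29.3 W × 5.62 h × 30 d = 4,940 Wh = 4.94 kWh
aquarium pump: 16.3 W × 5.7 h × 30 d = 2,787 Wh = 2.787 kWh
desktop computer: 139.9 W × 1.7 h × 30 d = 7,135 Wh = 7.135 kWh
Wi-Fi router: 13.9 W × 9.05 h × 30 d = 3,774 Wh = 3.774 kWh
Total energy = 41.7 + 4.94 + 2.787 + 7.135 + 3.774 = 60.34 kWh
Cost = 60.34 kWh × £0.335 = £20.21

£20.21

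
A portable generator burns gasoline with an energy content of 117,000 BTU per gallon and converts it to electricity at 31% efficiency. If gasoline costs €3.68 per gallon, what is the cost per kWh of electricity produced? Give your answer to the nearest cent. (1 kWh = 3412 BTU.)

€0.35

Electrical output per gallon = 117,000 BTU × 0.31 / 3412 BTU/kWh = 10.63 kWh
Cost per kWh = €3.68 / 10.63 kWh = €0.346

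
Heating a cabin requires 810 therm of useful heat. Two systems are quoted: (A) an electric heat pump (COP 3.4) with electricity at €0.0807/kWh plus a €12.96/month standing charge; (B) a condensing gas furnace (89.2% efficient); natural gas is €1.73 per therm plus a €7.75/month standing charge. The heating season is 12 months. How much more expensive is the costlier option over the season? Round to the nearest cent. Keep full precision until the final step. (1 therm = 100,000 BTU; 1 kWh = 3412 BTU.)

Heat load = 810 therm × 100,000 = 81,000,000 BTU
Gas: input = 81,000,000 / 0.892 = 90,807,175 BTU = 908.1 therm → 908.1 × €1.73 = €1,570.96; + 12 × €7.75 standing = €1,663.96
Heat pump: 81,000,000 BTU / 3412 = 23,740 kWh heat; / 3.4 = 6,982 kWh in → × €0.0807 = €563.47; + 12 × €12.96 standing = €718.99
Difference = |€1,663.96 − €718.99| = €944.97

€944.97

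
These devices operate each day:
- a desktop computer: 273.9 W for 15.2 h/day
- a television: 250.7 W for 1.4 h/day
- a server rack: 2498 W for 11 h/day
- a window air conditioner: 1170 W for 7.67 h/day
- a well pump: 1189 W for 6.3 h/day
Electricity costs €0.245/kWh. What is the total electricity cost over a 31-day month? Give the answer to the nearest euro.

€368

desktop computer: 273.9 W × 15.2 h × 31 d = 129,062 Wh = 129.1 kWh
television: 250.7 W × 1.4 h × 31 d = 10,880 Wh = 10.88 kWh
server rack: 2498 W × 11 h × 31 d = 851,818 Wh = 851.8 kWh
window air conditioner: 1170 W × 7.67 h × 31 d = 278,191 Wh = 278.2 kWh
well pump: 1189 W × 6.3 h × 31 d = 232,212 Wh = 232.2 kWh
Total energy = 129.1 + 10.88 + 851.8 + 278.2 + 232.2 = 1,502 kWh
Cost = 1,502 kWh × €0.245 = €368.03 ≈ €368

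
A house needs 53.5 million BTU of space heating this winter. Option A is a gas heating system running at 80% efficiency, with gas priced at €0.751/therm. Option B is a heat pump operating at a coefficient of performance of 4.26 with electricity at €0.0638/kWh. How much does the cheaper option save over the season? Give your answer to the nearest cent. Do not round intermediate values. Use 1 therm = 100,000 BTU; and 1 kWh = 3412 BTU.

€267.40

Heat load = 53.5 × 10⁶ BTU = 53,500,000 BTU
Gas: input = 53,500,000 / 0.80 = 66,875,000 BTU = 668.8 therm → 668.8 × €0.751 = €502.23
Heat pump: 53,500,000 BTU / 3412 = 15,680 kWh heat; / 4.26 = 3,681 kWh in → × €0.0638 = €234.83
Difference = |€502.23 − €234.83| = €267.40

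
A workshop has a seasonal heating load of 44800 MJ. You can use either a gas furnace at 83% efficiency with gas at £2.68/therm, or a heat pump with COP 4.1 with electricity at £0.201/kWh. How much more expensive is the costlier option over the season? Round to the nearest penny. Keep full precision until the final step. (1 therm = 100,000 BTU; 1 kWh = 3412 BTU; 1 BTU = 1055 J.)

£761.00

Heat load = 44800 MJ = 44,800,000,000 J / 1055 = 42,464,455 BTU
Gas: input = 42,464,455 / 0.83 = 51,161,994 BTU = 511.6 therm → 511.6 × £2.68 = £1,371.14
Heat pump: 42,464,455 BTU / 3412 = 12,450 kWh heat; / 4.1 = 3,036 kWh in → × £0.201 = £610.14
Difference = |£1,371.14 − £610.14| = £761.00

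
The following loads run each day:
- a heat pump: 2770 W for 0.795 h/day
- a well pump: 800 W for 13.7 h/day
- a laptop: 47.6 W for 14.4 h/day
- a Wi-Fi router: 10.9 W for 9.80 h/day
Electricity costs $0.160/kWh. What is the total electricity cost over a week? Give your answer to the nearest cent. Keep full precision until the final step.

heat pump: 2770 W × 0.795 h × 7 d = 15,415 Wh = 15.42 kWh
well pump: 800 W × 13.7 h × 7 d = 76,720 Wh = 76.72 kWh
laptop: 47.6 W × 14.4 h × 7 d = 4,798 Wh = 4.798 kWh
Wi-Fi router: 10.9 W × 9.80 h × 7 d = 748 Wh = 0.7477 kWh
Total energy = 15.42 + 76.72 + 4.798 + 0.7477 = 97.68 kWh
Cost = 97.68 kWh × $0.160 = $15.63

$15.63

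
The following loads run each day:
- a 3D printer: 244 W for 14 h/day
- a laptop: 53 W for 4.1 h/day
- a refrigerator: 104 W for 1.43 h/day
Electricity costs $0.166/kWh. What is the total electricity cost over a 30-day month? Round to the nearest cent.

3D printer: 244 W × 14 h × 30 d = 102,480 Wh = 102.5 kWh
laptop: 53 W × 4.1 h × 30 d = 6,519 Wh = 6.519 kWh
refrigerator: 104 W × 1.43 h × 30 d = 4,462 Wh = 4.462 kWh
Total energy = 102.5 + 6.519 + 4.462 = 113.5 kWh
Cost = 113.5 kWh × $0.166 = $18.83

$18.83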